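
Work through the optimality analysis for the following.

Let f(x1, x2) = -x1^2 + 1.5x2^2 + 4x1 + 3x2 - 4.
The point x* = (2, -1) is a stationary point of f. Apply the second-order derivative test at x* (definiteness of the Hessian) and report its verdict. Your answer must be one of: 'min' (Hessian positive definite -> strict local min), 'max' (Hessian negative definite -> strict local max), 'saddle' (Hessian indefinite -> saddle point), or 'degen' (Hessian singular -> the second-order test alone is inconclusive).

Compute the Hessian H = grad^2 f:
  H = [[-2, 0], [0, 3]]
Verify stationarity: grad f(x*) = H x* + g = (0, 0).
Eigenvalues of H: -2, 3.
Eigenvalues have mixed signs, so H is indefinite -> x* is a saddle point.

saddle


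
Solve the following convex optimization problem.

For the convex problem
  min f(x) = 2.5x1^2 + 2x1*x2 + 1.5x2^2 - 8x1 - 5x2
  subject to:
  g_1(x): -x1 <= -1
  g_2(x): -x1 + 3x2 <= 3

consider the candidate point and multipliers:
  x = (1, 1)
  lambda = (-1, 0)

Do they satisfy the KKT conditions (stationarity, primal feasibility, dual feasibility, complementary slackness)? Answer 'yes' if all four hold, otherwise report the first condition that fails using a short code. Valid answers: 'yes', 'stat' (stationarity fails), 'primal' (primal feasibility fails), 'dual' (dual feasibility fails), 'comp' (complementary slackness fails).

Gradient of f: grad f(x) = Q x + c = (-1, 0)
Constraint values g_i(x) = a_i^T x - b_i:
  g_1((1, 1)) = 0
  g_2((1, 1)) = -1
Stationarity residual: grad f(x) + sum_i lambda_i a_i = (0, 0)
  -> stationarity OK
Primal feasibility (all g_i <= 0): OK
Dual feasibility (all lambda_i >= 0): FAILS
Complementary slackness (lambda_i * g_i(x) = 0 for all i): OK

Verdict: the first failing condition is dual_feasibility -> dual.

dual


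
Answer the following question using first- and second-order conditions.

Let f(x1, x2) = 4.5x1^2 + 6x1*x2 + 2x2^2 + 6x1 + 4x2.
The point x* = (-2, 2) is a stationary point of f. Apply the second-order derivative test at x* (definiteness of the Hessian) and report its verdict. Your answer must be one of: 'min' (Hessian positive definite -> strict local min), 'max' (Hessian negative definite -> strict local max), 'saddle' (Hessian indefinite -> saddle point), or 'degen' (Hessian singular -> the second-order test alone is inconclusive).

Compute the Hessian H = grad^2 f:
  H = [[9, 6], [6, 4]]
Verify stationarity: grad f(x*) = H x* + g = (0, 0).
Eigenvalues of H: 0, 13.
H has a zero eigenvalue (singular; positive semidefinite but not definite), so H is neither positive definite, negative definite, nor indefinite. The second-order test alone is inconclusive -> degen.
(Indeed, f is constant along the null direction of H through x*, so x* is not a strict local extremum.)

degen


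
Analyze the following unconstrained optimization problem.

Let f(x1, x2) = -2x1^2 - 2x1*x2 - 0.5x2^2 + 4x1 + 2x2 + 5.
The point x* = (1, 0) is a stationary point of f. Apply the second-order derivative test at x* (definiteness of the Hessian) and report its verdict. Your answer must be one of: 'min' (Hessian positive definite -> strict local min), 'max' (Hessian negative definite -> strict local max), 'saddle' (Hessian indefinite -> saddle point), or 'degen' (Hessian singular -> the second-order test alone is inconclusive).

Compute the Hessian H = grad^2 f:
  H = [[-4, -2], [-2, -1]]
Verify stationarity: grad f(x*) = H x* + g = (0, 0).
Eigenvalues of H: -5, 0.
H has a zero eigenvalue (singular; negative semidefinite but not definite), so H is neither positive definite, negative definite, nor indefinite. The second-order test alone is inconclusive -> degen.
(Indeed, f is constant along the null direction of H through x*, so x* is not a strict local extremum.)

degen


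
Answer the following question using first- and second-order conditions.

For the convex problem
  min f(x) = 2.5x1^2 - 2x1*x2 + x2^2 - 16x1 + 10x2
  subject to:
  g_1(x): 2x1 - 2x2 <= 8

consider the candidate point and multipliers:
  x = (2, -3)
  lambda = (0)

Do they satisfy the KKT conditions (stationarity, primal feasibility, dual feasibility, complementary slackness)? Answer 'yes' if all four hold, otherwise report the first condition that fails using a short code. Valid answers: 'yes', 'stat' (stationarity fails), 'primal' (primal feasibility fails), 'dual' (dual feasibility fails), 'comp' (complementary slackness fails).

Gradient of f: grad f(x) = Q x + c = (0, 0)
Constraint values g_i(x) = a_i^T x - b_i:
  g_1((2, -3)) = 2
Stationarity residual: grad f(x) + sum_i lambda_i a_i = (0, 0)
  -> stationarity OK
Primal feasibility (all g_i <= 0): FAILS
Dual feasibility (all lambda_i >= 0): OK
Complementary slackness (lambda_i * g_i(x) = 0 for all i): OK

Verdict: the first failing condition is primal_feasibility -> primal.

primal


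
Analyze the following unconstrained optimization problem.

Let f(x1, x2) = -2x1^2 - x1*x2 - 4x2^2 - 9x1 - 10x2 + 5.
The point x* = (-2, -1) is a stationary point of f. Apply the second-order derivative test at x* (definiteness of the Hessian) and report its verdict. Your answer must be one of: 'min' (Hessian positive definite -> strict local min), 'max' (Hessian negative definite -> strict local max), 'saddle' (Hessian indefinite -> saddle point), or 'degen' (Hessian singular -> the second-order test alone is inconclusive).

Compute the Hessian H = grad^2 f:
  H = [[-4, -1], [-1, -8]]
Verify stationarity: grad f(x*) = H x* + g = (0, 0).
Eigenvalues of H: -8.2361, -3.7639.
Both eigenvalues < 0, so H is negative definite -> x* is a strict local max.

max


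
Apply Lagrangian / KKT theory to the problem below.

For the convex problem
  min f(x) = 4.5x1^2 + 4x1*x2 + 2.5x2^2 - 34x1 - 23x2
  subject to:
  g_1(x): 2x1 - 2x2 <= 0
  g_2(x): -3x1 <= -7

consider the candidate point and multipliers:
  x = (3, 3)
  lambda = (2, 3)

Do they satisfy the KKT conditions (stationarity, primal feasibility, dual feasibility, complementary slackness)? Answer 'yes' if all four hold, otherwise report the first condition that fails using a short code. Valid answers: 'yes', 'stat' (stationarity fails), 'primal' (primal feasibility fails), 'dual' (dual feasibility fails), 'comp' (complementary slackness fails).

Gradient of f: grad f(x) = Q x + c = (5, 4)
Constraint values g_i(x) = a_i^T x - b_i:
  g_1((3, 3)) = 0
  g_2((3, 3)) = -2
Stationarity residual: grad f(x) + sum_i lambda_i a_i = (0, 0)
  -> stationarity OK
Primal feasibility (all g_i <= 0): OK
Dual feasibility (all lambda_i >= 0): OK
Complementary slackness (lambda_i * g_i(x) = 0 for all i): FAILS

Verdict: the first failing condition is complementary_slackness -> comp.

comp


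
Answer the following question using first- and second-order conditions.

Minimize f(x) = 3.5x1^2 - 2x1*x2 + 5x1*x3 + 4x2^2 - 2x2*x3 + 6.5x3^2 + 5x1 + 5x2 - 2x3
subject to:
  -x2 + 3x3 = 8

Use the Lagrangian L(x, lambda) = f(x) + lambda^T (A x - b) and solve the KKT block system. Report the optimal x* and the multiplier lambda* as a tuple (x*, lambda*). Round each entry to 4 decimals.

Form the Lagrangian:
  L(x, lambda) = (1/2) x^T Q x + c^T x + lambda^T (A x - b)
Stationarity (grad_x L = 0): Q x + c + A^T lambda = 0.
Primal feasibility: A x = b.

This gives the KKT block system:
  [ Q   A^T ] [ x     ]   [-c ]
  [ A    0  ] [ lambda ] = [ b ]

Solving the linear system:
  x*      = (-2.6863, -1.4118, 2.1961)
  lambda* = (-5.3137)
  f(x*)   = 8.8137

x* = (-2.6863, -1.4118, 2.1961), lambda* = (-5.3137)


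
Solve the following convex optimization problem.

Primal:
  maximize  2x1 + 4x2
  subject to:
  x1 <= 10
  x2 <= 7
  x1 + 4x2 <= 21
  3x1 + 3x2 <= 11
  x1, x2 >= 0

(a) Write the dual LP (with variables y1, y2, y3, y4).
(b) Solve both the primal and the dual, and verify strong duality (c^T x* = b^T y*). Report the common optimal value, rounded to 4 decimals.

The standard primal-dual pair for 'max c^T x s.t. A x <= b, x >= 0' is:
  Dual:  min b^T y  s.t.  A^T y >= c,  y >= 0.

So the dual LP is:
  minimize  10y1 + 7y2 + 21y3 + 11y4
  subject to:
    y1 + y3 + 3y4 >= 2
    y2 + 4y3 + 3y4 >= 4
    y1, y2, y3, y4 >= 0

Solving the primal: x* = (0, 3.6667).
  primal value c^T x* = 14.6667.
Solving the dual: y* = (0, 0, 0, 1.3333).
  dual value b^T y* = 14.6667.
Strong duality: c^T x* = b^T y*. Confirmed.

14.6667


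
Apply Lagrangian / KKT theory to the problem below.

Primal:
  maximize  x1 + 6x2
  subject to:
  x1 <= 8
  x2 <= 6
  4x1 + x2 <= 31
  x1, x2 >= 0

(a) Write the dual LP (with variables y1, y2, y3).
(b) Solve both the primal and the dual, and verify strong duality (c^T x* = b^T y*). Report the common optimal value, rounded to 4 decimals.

The standard primal-dual pair for 'max c^T x s.t. A x <= b, x >= 0' is:
  Dual:  min b^T y  s.t.  A^T y >= c,  y >= 0.

So the dual LP is:
  minimize  8y1 + 6y2 + 31y3
  subject to:
    y1 + 4y3 >= 1
    y2 + y3 >= 6
    y1, y2, y3 >= 0

Solving the primal: x* = (6.25, 6).
  primal value c^T x* = 42.25.
Solving the dual: y* = (0, 5.75, 0.25).
  dual value b^T y* = 42.25.
Strong duality: c^T x* = b^T y*. Confirmed.

42.25


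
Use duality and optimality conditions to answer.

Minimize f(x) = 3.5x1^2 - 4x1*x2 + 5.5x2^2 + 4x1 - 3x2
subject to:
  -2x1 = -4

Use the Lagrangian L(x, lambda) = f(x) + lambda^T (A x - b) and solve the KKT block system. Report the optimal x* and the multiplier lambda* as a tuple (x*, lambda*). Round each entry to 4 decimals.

Form the Lagrangian:
  L(x, lambda) = (1/2) x^T Q x + c^T x + lambda^T (A x - b)
Stationarity (grad_x L = 0): Q x + c + A^T lambda = 0.
Primal feasibility: A x = b.

This gives the KKT block system:
  [ Q   A^T ] [ x     ]   [-c ]
  [ A    0  ] [ lambda ] = [ b ]

Solving the linear system:
  x*      = (2, 1)
  lambda* = (7)
  f(x*)   = 16.5

x* = (2, 1), lambda* = (7)


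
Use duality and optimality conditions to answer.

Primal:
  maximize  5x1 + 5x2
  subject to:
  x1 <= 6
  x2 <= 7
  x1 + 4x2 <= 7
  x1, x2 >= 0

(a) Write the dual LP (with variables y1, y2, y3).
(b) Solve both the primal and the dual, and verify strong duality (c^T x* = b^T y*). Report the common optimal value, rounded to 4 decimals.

The standard primal-dual pair for 'max c^T x s.t. A x <= b, x >= 0' is:
  Dual:  min b^T y  s.t.  A^T y >= c,  y >= 0.

So the dual LP is:
  minimize  6y1 + 7y2 + 7y3
  subject to:
    y1 + y3 >= 5
    y2 + 4y3 >= 5
    y1, y2, y3 >= 0

Solving the primal: x* = (6, 0.25).
  primal value c^T x* = 31.25.
Solving the dual: y* = (3.75, 0, 1.25).
  dual value b^T y* = 31.25.
Strong duality: c^T x* = b^T y*. Confirmed.

31.25


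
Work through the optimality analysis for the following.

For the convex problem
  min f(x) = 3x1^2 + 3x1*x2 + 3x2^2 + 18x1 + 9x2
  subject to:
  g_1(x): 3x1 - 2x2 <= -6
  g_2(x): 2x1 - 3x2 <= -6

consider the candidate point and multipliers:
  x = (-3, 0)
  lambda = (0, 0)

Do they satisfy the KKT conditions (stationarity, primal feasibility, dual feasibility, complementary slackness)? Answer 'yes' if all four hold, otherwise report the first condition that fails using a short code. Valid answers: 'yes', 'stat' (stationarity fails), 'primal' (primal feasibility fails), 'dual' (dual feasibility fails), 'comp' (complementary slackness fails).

Gradient of f: grad f(x) = Q x + c = (0, 0)
Constraint values g_i(x) = a_i^T x - b_i:
  g_1((-3, 0)) = -3
  g_2((-3, 0)) = 0
Stationarity residual: grad f(x) + sum_i lambda_i a_i = (0, 0)
  -> stationarity OK
Primal feasibility (all g_i <= 0): OK
Dual feasibility (all lambda_i >= 0): OK
Complementary slackness (lambda_i * g_i(x) = 0 for all i): OK

Verdict: yes, KKT holds.

yes


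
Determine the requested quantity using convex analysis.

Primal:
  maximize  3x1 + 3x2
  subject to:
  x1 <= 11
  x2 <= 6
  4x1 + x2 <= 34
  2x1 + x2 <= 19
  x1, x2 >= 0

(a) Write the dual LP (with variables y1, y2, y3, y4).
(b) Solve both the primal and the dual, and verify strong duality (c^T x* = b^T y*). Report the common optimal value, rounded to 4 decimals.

The standard primal-dual pair for 'max c^T x s.t. A x <= b, x >= 0' is:
  Dual:  min b^T y  s.t.  A^T y >= c,  y >= 0.

So the dual LP is:
  minimize  11y1 + 6y2 + 34y3 + 19y4
  subject to:
    y1 + 4y3 + 2y4 >= 3
    y2 + y3 + y4 >= 3
    y1, y2, y3, y4 >= 0

Solving the primal: x* = (6.5, 6).
  primal value c^T x* = 37.5.
Solving the dual: y* = (0, 1.5, 0, 1.5).
  dual value b^T y* = 37.5.
Strong duality: c^T x* = b^T y*. Confirmed.

37.5


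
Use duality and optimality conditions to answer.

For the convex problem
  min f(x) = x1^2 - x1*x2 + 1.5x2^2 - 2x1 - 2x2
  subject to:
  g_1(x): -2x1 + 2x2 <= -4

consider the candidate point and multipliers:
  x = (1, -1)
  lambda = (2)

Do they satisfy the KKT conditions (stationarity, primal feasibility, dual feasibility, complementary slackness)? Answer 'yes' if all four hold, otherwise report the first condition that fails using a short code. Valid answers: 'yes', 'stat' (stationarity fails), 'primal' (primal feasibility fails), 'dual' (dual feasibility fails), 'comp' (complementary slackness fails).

Gradient of f: grad f(x) = Q x + c = (1, -6)
Constraint values g_i(x) = a_i^T x - b_i:
  g_1((1, -1)) = 0
Stationarity residual: grad f(x) + sum_i lambda_i a_i = (-3, -2)
  -> stationarity FAILS
Primal feasibility (all g_i <= 0): OK
Dual feasibility (all lambda_i >= 0): OK
Complementary slackness (lambda_i * g_i(x) = 0 for all i): OK

Verdict: the first failing condition is stationarity -> stat.

stat


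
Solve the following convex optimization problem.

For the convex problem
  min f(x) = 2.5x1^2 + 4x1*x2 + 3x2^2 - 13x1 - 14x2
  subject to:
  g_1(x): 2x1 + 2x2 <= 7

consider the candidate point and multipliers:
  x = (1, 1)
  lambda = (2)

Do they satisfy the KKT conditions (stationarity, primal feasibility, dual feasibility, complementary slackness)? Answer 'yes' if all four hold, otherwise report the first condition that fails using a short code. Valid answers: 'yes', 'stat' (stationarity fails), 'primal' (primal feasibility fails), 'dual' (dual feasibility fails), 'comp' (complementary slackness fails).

Gradient of f: grad f(x) = Q x + c = (-4, -4)
Constraint values g_i(x) = a_i^T x - b_i:
  g_1((1, 1)) = -3
Stationarity residual: grad f(x) + sum_i lambda_i a_i = (0, 0)
  -> stationarity OK
Primal feasibility (all g_i <= 0): OK
Dual feasibility (all lambda_i >= 0): OK
Complementary slackness (lambda_i * g_i(x) = 0 for all i): FAILS

Verdict: the first failing condition is complementary_slackness -> comp.

comp


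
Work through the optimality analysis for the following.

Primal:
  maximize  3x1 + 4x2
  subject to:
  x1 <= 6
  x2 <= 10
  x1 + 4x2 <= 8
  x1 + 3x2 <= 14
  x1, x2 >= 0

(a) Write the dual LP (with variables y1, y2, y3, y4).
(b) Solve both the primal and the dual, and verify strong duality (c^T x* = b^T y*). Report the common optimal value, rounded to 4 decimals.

The standard primal-dual pair for 'max c^T x s.t. A x <= b, x >= 0' is:
  Dual:  min b^T y  s.t.  A^T y >= c,  y >= 0.

So the dual LP is:
  minimize  6y1 + 10y2 + 8y3 + 14y4
  subject to:
    y1 + y3 + y4 >= 3
    y2 + 4y3 + 3y4 >= 4
    y1, y2, y3, y4 >= 0

Solving the primal: x* = (6, 0.5).
  primal value c^T x* = 20.
Solving the dual: y* = (2, 0, 1, 0).
  dual value b^T y* = 20.
Strong duality: c^T x* = b^T y*. Confirmed.

20


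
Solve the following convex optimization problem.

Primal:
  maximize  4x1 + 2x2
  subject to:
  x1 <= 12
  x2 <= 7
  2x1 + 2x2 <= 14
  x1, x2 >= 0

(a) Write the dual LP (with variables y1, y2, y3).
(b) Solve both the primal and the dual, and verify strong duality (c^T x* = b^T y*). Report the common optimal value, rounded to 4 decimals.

The standard primal-dual pair for 'max c^T x s.t. A x <= b, x >= 0' is:
  Dual:  min b^T y  s.t.  A^T y >= c,  y >= 0.

So the dual LP is:
  minimize  12y1 + 7y2 + 14y3
  subject to:
    y1 + 2y3 >= 4
    y2 + 2y3 >= 2
    y1, y2, y3 >= 0

Solving the primal: x* = (7, 0).
  primal value c^T x* = 28.
Solving the dual: y* = (0, 0, 2).
  dual value b^T y* = 28.
Strong duality: c^T x* = b^T y*. Confirmed.

28


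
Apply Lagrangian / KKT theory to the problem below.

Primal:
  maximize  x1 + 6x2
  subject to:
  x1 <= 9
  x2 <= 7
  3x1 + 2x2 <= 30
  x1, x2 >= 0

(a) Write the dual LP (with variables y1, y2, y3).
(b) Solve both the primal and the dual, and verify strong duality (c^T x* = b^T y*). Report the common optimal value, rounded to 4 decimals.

The standard primal-dual pair for 'max c^T x s.t. A x <= b, x >= 0' is:
  Dual:  min b^T y  s.t.  A^T y >= c,  y >= 0.

So the dual LP is:
  minimize  9y1 + 7y2 + 30y3
  subject to:
    y1 + 3y3 >= 1
    y2 + 2y3 >= 6
    y1, y2, y3 >= 0

Solving the primal: x* = (5.3333, 7).
  primal value c^T x* = 47.3333.
Solving the dual: y* = (0, 5.3333, 0.3333).
  dual value b^T y* = 47.3333.
Strong duality: c^T x* = b^T y*. Confirmed.

47.3333


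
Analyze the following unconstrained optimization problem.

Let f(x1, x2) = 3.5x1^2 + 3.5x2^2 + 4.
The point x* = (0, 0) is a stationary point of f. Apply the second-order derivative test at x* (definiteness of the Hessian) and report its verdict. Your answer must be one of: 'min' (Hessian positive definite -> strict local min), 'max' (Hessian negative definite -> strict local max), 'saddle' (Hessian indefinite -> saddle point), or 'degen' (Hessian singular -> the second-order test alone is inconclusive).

Compute the Hessian H = grad^2 f:
  H = [[7, 0], [0, 7]]
Verify stationarity: grad f(x*) = H x* + g = (0, 0).
Eigenvalues of H: 7, 7.
Both eigenvalues > 0, so H is positive definite -> x* is a strict local min.

min


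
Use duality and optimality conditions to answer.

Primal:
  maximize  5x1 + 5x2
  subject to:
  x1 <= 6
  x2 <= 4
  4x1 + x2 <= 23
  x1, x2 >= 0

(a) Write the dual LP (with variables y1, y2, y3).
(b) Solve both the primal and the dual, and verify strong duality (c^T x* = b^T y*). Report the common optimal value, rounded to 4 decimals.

The standard primal-dual pair for 'max c^T x s.t. A x <= b, x >= 0' is:
  Dual:  min b^T y  s.t.  A^T y >= c,  y >= 0.

So the dual LP is:
  minimize  6y1 + 4y2 + 23y3
  subject to:
    y1 + 4y3 >= 5
    y2 + y3 >= 5
    y1, y2, y3 >= 0

Solving the primal: x* = (4.75, 4).
  primal value c^T x* = 43.75.
Solving the dual: y* = (0, 3.75, 1.25).
  dual value b^T y* = 43.75.
Strong duality: c^T x* = b^T y*. Confirmed.

43.75


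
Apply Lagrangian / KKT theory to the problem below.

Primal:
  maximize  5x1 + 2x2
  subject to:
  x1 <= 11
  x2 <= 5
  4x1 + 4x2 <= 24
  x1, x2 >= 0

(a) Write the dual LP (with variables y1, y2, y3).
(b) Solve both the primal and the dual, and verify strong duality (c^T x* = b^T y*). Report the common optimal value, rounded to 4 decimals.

The standard primal-dual pair for 'max c^T x s.t. A x <= b, x >= 0' is:
  Dual:  min b^T y  s.t.  A^T y >= c,  y >= 0.

So the dual LP is:
  minimize  11y1 + 5y2 + 24y3
  subject to:
    y1 + 4y3 >= 5
    y2 + 4y3 >= 2
    y1, y2, y3 >= 0

Solving the primal: x* = (6, 0).
  primal value c^T x* = 30.
Solving the dual: y* = (0, 0, 1.25).
  dual value b^T y* = 30.
Strong duality: c^T x* = b^T y*. Confirmed.

30


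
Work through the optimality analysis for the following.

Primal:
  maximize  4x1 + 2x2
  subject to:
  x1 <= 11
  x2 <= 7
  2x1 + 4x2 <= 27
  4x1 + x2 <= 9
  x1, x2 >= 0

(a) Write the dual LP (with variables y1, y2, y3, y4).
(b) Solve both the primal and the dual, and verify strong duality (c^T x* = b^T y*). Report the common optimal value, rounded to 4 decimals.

The standard primal-dual pair for 'max c^T x s.t. A x <= b, x >= 0' is:
  Dual:  min b^T y  s.t.  A^T y >= c,  y >= 0.

So the dual LP is:
  minimize  11y1 + 7y2 + 27y3 + 9y4
  subject to:
    y1 + 2y3 + 4y4 >= 4
    y2 + 4y3 + y4 >= 2
    y1, y2, y3, y4 >= 0

Solving the primal: x* = (0.6429, 6.4286).
  primal value c^T x* = 15.4286.
Solving the dual: y* = (0, 0, 0.2857, 0.8571).
  dual value b^T y* = 15.4286.
Strong duality: c^T x* = b^T y*. Confirmed.

15.4286


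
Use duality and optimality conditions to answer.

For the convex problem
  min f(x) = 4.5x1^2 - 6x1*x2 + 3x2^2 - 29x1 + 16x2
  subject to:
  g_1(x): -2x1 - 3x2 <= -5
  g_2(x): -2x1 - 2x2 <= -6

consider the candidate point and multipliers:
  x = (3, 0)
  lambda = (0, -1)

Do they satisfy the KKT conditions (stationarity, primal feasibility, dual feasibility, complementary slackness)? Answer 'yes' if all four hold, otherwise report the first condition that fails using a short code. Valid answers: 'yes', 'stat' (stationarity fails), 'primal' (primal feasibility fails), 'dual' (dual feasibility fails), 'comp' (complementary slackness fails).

Gradient of f: grad f(x) = Q x + c = (-2, -2)
Constraint values g_i(x) = a_i^T x - b_i:
  g_1((3, 0)) = -1
  g_2((3, 0)) = 0
Stationarity residual: grad f(x) + sum_i lambda_i a_i = (0, 0)
  -> stationarity OK
Primal feasibility (all g_i <= 0): OK
Dual feasibility (all lambda_i >= 0): FAILS
Complementary slackness (lambda_i * g_i(x) = 0 for all i): OK

Verdict: the first failing condition is dual_feasibility -> dual.

dual


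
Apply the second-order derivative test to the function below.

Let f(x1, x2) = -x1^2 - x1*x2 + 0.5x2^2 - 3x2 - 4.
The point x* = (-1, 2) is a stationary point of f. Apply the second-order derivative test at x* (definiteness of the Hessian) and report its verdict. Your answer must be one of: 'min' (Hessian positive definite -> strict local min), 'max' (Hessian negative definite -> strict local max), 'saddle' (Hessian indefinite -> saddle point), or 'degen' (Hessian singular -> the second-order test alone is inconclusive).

Compute the Hessian H = grad^2 f:
  H = [[-2, -1], [-1, 1]]
Verify stationarity: grad f(x*) = H x* + g = (0, 0).
Eigenvalues of H: -2.3028, 1.3028.
Eigenvalues have mixed signs, so H is indefinite -> x* is a saddle point.

saddle


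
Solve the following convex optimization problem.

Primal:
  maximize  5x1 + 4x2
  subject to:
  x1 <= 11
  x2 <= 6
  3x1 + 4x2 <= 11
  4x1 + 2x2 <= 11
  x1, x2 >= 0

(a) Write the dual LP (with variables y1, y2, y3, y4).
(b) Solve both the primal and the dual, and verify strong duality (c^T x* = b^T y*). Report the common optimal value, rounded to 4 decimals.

The standard primal-dual pair for 'max c^T x s.t. A x <= b, x >= 0' is:
  Dual:  min b^T y  s.t.  A^T y >= c,  y >= 0.

So the dual LP is:
  minimize  11y1 + 6y2 + 11y3 + 11y4
  subject to:
    y1 + 3y3 + 4y4 >= 5
    y2 + 4y3 + 2y4 >= 4
    y1, y2, y3, y4 >= 0

Solving the primal: x* = (2.2, 1.1).
  primal value c^T x* = 15.4.
Solving the dual: y* = (0, 0, 0.6, 0.8).
  dual value b^T y* = 15.4.
Strong duality: c^T x* = b^T y*. Confirmed.

15.4


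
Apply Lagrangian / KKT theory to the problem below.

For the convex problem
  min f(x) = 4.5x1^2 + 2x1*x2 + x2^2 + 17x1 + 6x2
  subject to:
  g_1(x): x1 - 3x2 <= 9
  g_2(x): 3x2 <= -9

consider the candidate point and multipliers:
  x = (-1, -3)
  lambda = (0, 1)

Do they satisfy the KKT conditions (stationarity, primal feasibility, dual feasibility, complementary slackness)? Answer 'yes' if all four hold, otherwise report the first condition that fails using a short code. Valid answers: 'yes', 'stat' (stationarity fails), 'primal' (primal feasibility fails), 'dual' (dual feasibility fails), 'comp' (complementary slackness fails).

Gradient of f: grad f(x) = Q x + c = (2, -2)
Constraint values g_i(x) = a_i^T x - b_i:
  g_1((-1, -3)) = -1
  g_2((-1, -3)) = 0
Stationarity residual: grad f(x) + sum_i lambda_i a_i = (2, 1)
  -> stationarity FAILS
Primal feasibility (all g_i <= 0): OK
Dual feasibility (all lambda_i >= 0): OK
Complementary slackness (lambda_i * g_i(x) = 0 for all i): OK

Verdict: the first failing condition is stationarity -> stat.

stat


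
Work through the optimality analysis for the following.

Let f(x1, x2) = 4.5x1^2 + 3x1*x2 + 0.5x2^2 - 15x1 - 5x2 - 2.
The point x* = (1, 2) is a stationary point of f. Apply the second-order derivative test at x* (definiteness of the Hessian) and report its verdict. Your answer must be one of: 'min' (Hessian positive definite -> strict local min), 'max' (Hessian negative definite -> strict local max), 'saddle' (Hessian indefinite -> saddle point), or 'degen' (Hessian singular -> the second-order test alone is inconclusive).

Compute the Hessian H = grad^2 f:
  H = [[9, 3], [3, 1]]
Verify stationarity: grad f(x*) = H x* + g = (0, 0).
Eigenvalues of H: 0, 10.
H has a zero eigenvalue (singular; positive semidefinite but not definite), so H is neither positive definite, negative definite, nor indefinite. The second-order test alone is inconclusive -> degen.
(Indeed, f is constant along the null direction of H through x*, so x* is not a strict local extremum.)

degen


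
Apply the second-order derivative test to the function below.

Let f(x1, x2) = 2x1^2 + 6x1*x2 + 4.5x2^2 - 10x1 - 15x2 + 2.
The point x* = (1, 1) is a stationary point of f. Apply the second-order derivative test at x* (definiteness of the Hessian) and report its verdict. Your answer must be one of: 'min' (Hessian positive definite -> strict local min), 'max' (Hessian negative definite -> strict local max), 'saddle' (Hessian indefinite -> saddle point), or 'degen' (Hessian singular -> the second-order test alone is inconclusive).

Compute the Hessian H = grad^2 f:
  H = [[4, 6], [6, 9]]
Verify stationarity: grad f(x*) = H x* + g = (0, 0).
Eigenvalues of H: 0, 13.
H has a zero eigenvalue (singular; positive semidefinite but not definite), so H is neither positive definite, negative definite, nor indefinite. The second-order test alone is inconclusive -> degen.
(Indeed, f is constant along the null direction of H through x*, so x* is not a strict local extremum.)

degen


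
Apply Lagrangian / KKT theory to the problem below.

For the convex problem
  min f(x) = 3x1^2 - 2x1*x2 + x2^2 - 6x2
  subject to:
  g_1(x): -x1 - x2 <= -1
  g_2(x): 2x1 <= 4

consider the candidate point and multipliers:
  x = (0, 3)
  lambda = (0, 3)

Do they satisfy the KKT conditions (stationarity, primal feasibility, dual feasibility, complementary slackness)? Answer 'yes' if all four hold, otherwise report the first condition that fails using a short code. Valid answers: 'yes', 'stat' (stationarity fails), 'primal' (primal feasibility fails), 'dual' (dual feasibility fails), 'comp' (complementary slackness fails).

Gradient of f: grad f(x) = Q x + c = (-6, 0)
Constraint values g_i(x) = a_i^T x - b_i:
  g_1((0, 3)) = -2
  g_2((0, 3)) = -4
Stationarity residual: grad f(x) + sum_i lambda_i a_i = (0, 0)
  -> stationarity OK
Primal feasibility (all g_i <= 0): OK
Dual feasibility (all lambda_i >= 0): OK
Complementary slackness (lambda_i * g_i(x) = 0 for all i): FAILS

Verdict: the first failing condition is complementary_slackness -> comp.

comp


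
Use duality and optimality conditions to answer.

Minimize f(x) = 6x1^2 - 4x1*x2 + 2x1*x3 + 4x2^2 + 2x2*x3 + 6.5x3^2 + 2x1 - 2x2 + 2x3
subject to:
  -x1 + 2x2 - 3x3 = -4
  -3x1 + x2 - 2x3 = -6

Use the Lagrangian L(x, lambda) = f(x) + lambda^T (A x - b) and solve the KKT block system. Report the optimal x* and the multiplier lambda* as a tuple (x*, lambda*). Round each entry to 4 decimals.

Form the Lagrangian:
  L(x, lambda) = (1/2) x^T Q x + c^T x + lambda^T (A x - b)
Stationarity (grad_x L = 0): Q x + c + A^T lambda = 0.
Primal feasibility: A x = b.

This gives the KKT block system:
  [ Q   A^T ] [ x     ]   [-c ]
  [ A    0  ] [ lambda ] = [ b ]

Solving the linear system:
  x*      = (1.4475, -0.1326, 0.7624)
  lambda* = (0.1105, 7.105)
  f(x*)   = 23.8785

x* = (1.4475, -0.1326, 0.7624), lambda* = (0.1105, 7.105)


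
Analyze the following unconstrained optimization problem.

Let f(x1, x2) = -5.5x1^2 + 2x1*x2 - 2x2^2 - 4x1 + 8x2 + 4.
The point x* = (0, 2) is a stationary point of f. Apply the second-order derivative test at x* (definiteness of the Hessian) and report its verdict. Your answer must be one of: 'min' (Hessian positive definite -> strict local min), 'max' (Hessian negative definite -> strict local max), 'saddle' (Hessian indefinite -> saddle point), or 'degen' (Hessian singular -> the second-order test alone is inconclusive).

Compute the Hessian H = grad^2 f:
  H = [[-11, 2], [2, -4]]
Verify stationarity: grad f(x*) = H x* + g = (0, 0).
Eigenvalues of H: -11.5311, -3.4689.
Both eigenvalues < 0, so H is negative definite -> x* is a strict local max.

max


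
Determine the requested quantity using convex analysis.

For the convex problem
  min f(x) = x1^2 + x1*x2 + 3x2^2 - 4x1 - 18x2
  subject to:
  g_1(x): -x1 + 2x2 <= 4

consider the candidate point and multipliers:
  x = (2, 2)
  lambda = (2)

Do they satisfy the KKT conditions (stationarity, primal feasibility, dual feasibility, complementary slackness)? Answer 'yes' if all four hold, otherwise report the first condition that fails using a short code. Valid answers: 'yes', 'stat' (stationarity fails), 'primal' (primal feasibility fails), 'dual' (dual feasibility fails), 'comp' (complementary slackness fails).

Gradient of f: grad f(x) = Q x + c = (2, -4)
Constraint values g_i(x) = a_i^T x - b_i:
  g_1((2, 2)) = -2
Stationarity residual: grad f(x) + sum_i lambda_i a_i = (0, 0)
  -> stationarity OK
Primal feasibility (all g_i <= 0): OK
Dual feasibility (all lambda_i >= 0): OK
Complementary slackness (lambda_i * g_i(x) = 0 for all i): FAILS

Verdict: the first failing condition is complementary_slackness -> comp.

comp


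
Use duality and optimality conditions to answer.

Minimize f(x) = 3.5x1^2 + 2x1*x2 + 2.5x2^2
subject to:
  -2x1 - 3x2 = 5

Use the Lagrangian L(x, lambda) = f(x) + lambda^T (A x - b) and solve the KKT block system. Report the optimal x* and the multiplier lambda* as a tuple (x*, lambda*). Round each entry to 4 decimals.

Form the Lagrangian:
  L(x, lambda) = (1/2) x^T Q x + c^T x + lambda^T (A x - b)
Stationarity (grad_x L = 0): Q x + c + A^T lambda = 0.
Primal feasibility: A x = b.

This gives the KKT block system:
  [ Q   A^T ] [ x     ]   [-c ]
  [ A    0  ] [ lambda ] = [ b ]

Solving the linear system:
  x*      = (-0.339, -1.4407)
  lambda* = (-2.6271)
  f(x*)   = 6.5678

x* = (-0.339, -1.4407), lambda* = (-2.6271)


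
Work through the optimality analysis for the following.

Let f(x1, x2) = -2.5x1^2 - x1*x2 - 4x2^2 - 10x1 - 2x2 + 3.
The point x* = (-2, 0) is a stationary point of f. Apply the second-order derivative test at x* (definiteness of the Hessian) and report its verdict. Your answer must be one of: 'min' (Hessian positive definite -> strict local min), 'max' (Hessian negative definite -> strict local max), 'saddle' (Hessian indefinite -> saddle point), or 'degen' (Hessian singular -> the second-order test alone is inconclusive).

Compute the Hessian H = grad^2 f:
  H = [[-5, -1], [-1, -8]]
Verify stationarity: grad f(x*) = H x* + g = (0, 0).
Eigenvalues of H: -8.3028, -4.6972.
Both eigenvalues < 0, so H is negative definite -> x* is a strict local max.

max


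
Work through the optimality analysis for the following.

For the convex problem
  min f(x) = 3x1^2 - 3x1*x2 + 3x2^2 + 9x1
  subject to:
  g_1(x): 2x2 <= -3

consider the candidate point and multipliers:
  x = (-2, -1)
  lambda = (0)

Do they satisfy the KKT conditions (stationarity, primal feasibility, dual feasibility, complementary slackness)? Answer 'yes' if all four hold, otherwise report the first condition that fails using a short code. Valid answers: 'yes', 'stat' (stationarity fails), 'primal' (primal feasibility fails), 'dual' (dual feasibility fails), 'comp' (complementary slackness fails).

Gradient of f: grad f(x) = Q x + c = (0, 0)
Constraint values g_i(x) = a_i^T x - b_i:
  g_1((-2, -1)) = 1
Stationarity residual: grad f(x) + sum_i lambda_i a_i = (0, 0)
  -> stationarity OK
Primal feasibility (all g_i <= 0): FAILS
Dual feasibility (all lambda_i >= 0): OK
Complementary slackness (lambda_i * g_i(x) = 0 for all i): OK

Verdict: the first failing condition is primal_feasibility -> primal.

primal


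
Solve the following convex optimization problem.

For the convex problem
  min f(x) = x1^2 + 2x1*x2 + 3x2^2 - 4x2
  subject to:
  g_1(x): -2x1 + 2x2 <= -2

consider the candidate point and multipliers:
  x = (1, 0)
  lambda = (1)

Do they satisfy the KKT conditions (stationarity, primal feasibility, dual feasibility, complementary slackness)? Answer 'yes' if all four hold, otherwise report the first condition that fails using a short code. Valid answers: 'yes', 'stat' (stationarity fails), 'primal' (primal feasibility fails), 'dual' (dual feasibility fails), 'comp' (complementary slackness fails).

Gradient of f: grad f(x) = Q x + c = (2, -2)
Constraint values g_i(x) = a_i^T x - b_i:
  g_1((1, 0)) = 0
Stationarity residual: grad f(x) + sum_i lambda_i a_i = (0, 0)
  -> stationarity OK
Primal feasibility (all g_i <= 0): OK
Dual feasibility (all lambda_i >= 0): OK
Complementary slackness (lambda_i * g_i(x) = 0 for all i): OK

Verdict: yes, KKT holds.

yes


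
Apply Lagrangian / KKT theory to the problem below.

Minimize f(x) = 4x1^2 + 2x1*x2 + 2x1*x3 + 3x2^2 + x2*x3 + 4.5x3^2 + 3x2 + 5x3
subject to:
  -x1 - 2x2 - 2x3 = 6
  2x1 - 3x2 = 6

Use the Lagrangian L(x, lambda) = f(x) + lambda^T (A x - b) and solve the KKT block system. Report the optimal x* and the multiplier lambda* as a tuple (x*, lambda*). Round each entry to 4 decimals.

Form the Lagrangian:
  L(x, lambda) = (1/2) x^T Q x + c^T x + lambda^T (A x - b)
Stationarity (grad_x L = 0): Q x + c + A^T lambda = 0.
Primal feasibility: A x = b.

This gives the KKT block system:
  [ Q   A^T ] [ x     ]   [-c ]
  [ A    0  ] [ lambda ] = [ b ]

Solving the linear system:
  x*      = (0.2927, -1.8049, -1.3415)
  lambda* = (-4.1463, -0.0976)
  f(x*)   = 6.6707

x* = (0.2927, -1.8049, -1.3415), lambda* = (-4.1463, -0.0976)


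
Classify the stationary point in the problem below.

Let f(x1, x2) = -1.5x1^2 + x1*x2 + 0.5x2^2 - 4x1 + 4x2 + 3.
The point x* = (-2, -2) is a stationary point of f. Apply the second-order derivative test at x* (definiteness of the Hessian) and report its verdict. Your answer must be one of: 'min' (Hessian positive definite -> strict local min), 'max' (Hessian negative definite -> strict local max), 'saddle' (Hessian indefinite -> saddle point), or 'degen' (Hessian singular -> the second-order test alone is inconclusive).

Compute the Hessian H = grad^2 f:
  H = [[-3, 1], [1, 1]]
Verify stationarity: grad f(x*) = H x* + g = (0, 0).
Eigenvalues of H: -3.2361, 1.2361.
Eigenvalues have mixed signs, so H is indefinite -> x* is a saddle point.

saddle


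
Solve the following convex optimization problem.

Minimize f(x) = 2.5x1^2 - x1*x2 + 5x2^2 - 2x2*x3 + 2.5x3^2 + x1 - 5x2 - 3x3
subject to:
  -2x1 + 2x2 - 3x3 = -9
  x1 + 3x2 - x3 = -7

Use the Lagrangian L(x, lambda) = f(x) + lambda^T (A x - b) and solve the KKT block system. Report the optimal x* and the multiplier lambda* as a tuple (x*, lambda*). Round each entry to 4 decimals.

Form the Lagrangian:
  L(x, lambda) = (1/2) x^T Q x + c^T x + lambda^T (A x - b)
Stationarity (grad_x L = 0): Q x + c + A^T lambda = 0.
Primal feasibility: A x = b.

This gives the KKT block system:
  [ Q   A^T ] [ x     ]   [-c ]
  [ A    0  ] [ lambda ] = [ b ]

Solving the linear system:
  x*      = (-0.6814, -1.2276, 2.6359)
  lambda* = (2.291, 5.7614)
  f(x*)   = 29.249

x* = (-0.6814, -1.2276, 2.6359), lambda* = (2.291, 5.7614)


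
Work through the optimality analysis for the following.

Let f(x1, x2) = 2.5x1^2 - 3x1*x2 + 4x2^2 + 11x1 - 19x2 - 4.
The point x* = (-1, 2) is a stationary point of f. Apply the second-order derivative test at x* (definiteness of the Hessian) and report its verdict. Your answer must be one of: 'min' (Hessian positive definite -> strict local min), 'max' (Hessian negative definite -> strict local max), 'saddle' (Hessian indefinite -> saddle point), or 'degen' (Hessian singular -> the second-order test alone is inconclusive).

Compute the Hessian H = grad^2 f:
  H = [[5, -3], [-3, 8]]
Verify stationarity: grad f(x*) = H x* + g = (0, 0).
Eigenvalues of H: 3.1459, 9.8541.
Both eigenvalues > 0, so H is positive definite -> x* is a strict local min.

min


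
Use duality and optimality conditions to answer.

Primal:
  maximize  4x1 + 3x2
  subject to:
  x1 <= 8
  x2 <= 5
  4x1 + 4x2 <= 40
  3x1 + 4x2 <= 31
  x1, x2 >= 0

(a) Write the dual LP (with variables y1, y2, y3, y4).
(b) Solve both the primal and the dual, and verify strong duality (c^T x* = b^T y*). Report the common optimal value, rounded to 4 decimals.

The standard primal-dual pair for 'max c^T x s.t. A x <= b, x >= 0' is:
  Dual:  min b^T y  s.t.  A^T y >= c,  y >= 0.

So the dual LP is:
  minimize  8y1 + 5y2 + 40y3 + 31y4
  subject to:
    y1 + 4y3 + 3y4 >= 4
    y2 + 4y3 + 4y4 >= 3
    y1, y2, y3, y4 >= 0

Solving the primal: x* = (8, 1.75).
  primal value c^T x* = 37.25.
Solving the dual: y* = (1.75, 0, 0, 0.75).
  dual value b^T y* = 37.25.
Strong duality: c^T x* = b^T y*. Confirmed.

37.25


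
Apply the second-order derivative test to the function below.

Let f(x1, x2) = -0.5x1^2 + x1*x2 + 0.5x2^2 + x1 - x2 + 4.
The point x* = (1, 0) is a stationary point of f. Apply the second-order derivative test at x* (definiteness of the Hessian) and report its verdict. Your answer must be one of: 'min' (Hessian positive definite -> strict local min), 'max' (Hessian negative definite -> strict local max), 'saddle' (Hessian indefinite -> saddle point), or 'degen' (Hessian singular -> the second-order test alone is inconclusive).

Compute the Hessian H = grad^2 f:
  H = [[-1, 1], [1, 1]]
Verify stationarity: grad f(x*) = H x* + g = (0, 0).
Eigenvalues of H: -1.4142, 1.4142.
Eigenvalues have mixed signs, so H is indefinite -> x* is a saddle point.

saddle


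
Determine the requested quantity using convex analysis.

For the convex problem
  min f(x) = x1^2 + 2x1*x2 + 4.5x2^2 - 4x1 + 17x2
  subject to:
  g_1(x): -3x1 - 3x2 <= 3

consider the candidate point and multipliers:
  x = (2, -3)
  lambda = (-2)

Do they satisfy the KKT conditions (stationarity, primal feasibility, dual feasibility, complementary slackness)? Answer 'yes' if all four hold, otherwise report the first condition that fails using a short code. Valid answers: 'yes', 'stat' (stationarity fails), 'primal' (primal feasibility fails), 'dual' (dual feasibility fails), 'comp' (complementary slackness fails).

Gradient of f: grad f(x) = Q x + c = (-6, -6)
Constraint values g_i(x) = a_i^T x - b_i:
  g_1((2, -3)) = 0
Stationarity residual: grad f(x) + sum_i lambda_i a_i = (0, 0)
  -> stationarity OK
Primal feasibility (all g_i <= 0): OK
Dual feasibility (all lambda_i >= 0): FAILS
Complementary slackness (lambda_i * g_i(x) = 0 for all i): OK

Verdict: the first failing condition is dual_feasibility -> dual.

dual


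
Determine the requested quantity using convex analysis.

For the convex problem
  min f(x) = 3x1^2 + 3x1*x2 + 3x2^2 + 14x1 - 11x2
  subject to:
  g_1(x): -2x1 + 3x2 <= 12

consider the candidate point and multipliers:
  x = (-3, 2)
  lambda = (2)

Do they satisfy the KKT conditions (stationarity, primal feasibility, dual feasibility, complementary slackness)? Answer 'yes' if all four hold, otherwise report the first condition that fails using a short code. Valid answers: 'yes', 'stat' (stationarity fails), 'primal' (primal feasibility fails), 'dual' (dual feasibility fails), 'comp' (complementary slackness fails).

Gradient of f: grad f(x) = Q x + c = (2, -8)
Constraint values g_i(x) = a_i^T x - b_i:
  g_1((-3, 2)) = 0
Stationarity residual: grad f(x) + sum_i lambda_i a_i = (-2, -2)
  -> stationarity FAILS
Primal feasibility (all g_i <= 0): OK
Dual feasibility (all lambda_i >= 0): OK
Complementary slackness (lambda_i * g_i(x) = 0 for all i): OK

Verdict: the first failing condition is stationarity -> stat.

stat


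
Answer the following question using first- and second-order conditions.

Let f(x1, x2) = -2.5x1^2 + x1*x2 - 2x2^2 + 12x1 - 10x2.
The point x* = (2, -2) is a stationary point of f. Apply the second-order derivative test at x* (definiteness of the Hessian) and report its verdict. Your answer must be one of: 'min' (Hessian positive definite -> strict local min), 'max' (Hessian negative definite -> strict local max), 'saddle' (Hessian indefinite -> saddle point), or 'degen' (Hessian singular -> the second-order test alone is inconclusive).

Compute the Hessian H = grad^2 f:
  H = [[-5, 1], [1, -4]]
Verify stationarity: grad f(x*) = H x* + g = (0, 0).
Eigenvalues of H: -5.618, -3.382.
Both eigenvalues < 0, so H is negative definite -> x* is a strict local max.

max
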